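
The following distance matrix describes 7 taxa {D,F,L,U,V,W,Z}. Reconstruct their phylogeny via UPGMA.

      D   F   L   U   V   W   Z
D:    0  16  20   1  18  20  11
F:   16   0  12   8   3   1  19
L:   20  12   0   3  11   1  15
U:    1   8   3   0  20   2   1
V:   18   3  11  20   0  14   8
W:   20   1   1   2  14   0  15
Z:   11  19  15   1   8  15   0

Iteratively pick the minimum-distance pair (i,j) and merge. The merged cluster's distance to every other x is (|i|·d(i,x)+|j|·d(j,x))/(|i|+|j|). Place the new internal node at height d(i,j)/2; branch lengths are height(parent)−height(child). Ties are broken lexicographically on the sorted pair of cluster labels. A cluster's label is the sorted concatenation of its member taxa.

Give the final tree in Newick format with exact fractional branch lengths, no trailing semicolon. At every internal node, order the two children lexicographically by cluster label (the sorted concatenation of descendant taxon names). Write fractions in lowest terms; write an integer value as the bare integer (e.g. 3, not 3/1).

iteration 1: select D,U (d=1); attach at lengths (1/2, 1/2); label the merged cluster DU
  updated: d(DU,F)=12, d(DU,L)=23/2, d(DU,V)=19, d(DU,W)=11, d(DU,Z)=6
iteration 2: select F,W (d=1); attach at lengths (1/2, 1/2); label the merged cluster FW
  updated: d(DU,FW)=23/2, d(FW,L)=13/2, d(FW,V)=17/2, d(FW,Z)=17
iteration 3: select DU,Z (d=6); attach at lengths (5/2, 3); label the merged cluster DUZ
  updated: d(DUZ,FW)=40/3, d(DUZ,L)=38/3, d(DUZ,V)=46/3
iteration 4: select FW,L (d=13/2); attach at lengths (11/4, 13/4); label the merged cluster FLW
  updated: d(DUZ,FLW)=118/9, d(FLW,V)=28/3
iteration 5: select FLW,V (d=28/3); attach at lengths (17/12, 14/3); label the merged cluster FLVW
  updated: d(DUZ,FLVW)=41/3
iteration 6: select DUZ,FLVW (d=41/3); attach at lengths (23/6, 13/6); label the merged cluster DFLUVWZ
final tree: (((D:1/2,U:1/2):5/2,Z:3):23/6,(((F:1/2,W:1/2):11/4,L:13/4):17/12,V:14/3):13/6)
total length: 307/12

(((D:1/2,U:1/2):5/2,Z:3):23/6,(((F:1/2,W:1/2):11/4,L:13/4):17/12,V:14/3):13/6)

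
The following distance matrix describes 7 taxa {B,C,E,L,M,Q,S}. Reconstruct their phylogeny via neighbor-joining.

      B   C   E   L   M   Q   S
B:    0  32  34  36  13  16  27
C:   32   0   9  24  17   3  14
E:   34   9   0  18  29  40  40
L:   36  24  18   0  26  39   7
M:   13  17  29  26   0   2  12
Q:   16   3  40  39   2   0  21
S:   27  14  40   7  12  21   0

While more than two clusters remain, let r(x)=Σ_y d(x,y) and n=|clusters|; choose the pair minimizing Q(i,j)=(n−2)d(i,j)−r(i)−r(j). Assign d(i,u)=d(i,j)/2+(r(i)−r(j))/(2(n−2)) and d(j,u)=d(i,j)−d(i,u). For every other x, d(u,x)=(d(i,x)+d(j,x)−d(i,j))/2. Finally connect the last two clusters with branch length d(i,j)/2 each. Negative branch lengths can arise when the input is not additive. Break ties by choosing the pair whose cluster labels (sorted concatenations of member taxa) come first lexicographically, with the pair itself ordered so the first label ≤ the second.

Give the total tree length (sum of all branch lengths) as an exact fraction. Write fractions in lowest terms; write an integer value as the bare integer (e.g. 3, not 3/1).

897/16

step 1: merge (L,S) at d=7, Q=-236; branch lengths L→32/5, S→3/5; new cluster LS
  updated: d(B,LS)=28, d(C,LS)=31/2, d(E,LS)=51/2, d(LS,M)=31/2, d(LS,Q)=53/2
step 2: merge (C,E) at d=9, Q=-178; branch lengths C→-25/8, E→97/8; new cluster CE
  updated: d(B,CE)=57/2, d(CE,LS)=16, d(CE,M)=37/2, d(CE,Q)=17
step 3: merge (CE,LS) at d=16, Q=-118; branch lengths CE→7, LS→9; new cluster CELS
  updated: d(B,CELS)=81/4, d(CELS,M)=9, d(CELS,Q)=55/4
step 4: merge (B,CELS) at d=81/4, Q=-207/4; branch lengths B→187/16, CELS→137/16; new cluster BCELS
  updated: d(BCELS,M)=7/8, d(BCELS,Q)=19/4
step 5: merge (BCELS,M) at d=7/8, Q=-61/8; branch lengths BCELS→29/16, M→-15/16; new cluster BCELMS
  updated: d(BCELMS,Q)=47/16
step 6: merge (BCELMS,Q) at d=47/16; branch lengths BCELMS→47/32, Q→47/32; new cluster BCELMQS
final tree: (((B:187/16,((C:-25/8,E:97/8):7,(L:32/5,S:3/5):9):137/16):29/16,M:-15/16):47/32,Q:47/32)
total length: 897/16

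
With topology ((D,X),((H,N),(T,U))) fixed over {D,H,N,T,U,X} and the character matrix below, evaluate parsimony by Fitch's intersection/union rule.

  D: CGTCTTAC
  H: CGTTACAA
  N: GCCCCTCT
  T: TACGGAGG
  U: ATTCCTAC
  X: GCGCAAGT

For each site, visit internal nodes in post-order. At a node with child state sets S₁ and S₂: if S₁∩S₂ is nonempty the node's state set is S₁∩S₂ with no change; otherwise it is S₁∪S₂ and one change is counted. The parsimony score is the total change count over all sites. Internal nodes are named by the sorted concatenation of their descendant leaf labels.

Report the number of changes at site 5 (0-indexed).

3

[col 0] DX: children D:{C}, X:{G} ∪→ {C,G}; cost 1
[col 0] HN: children H:{C}, N:{G} ∪→ {C,G}; cost 1
[col 0] TU: children T:{T}, U:{A} ∪→ {A,T}; cost 1
[col 0] HNTU: children HN:{C,G}, TU:{A,T} ∪→ {A,C,G,T}; cost 1
[col 0] DHNTUX: children DX:{C,G}, HNTU:{A,C,G,T} ∩→ {C,G}; cost 0
[col 1] DX: children D:{G}, X:{C} ∪→ {C,G}; cost 1
[col 1] HN: children H:{G}, N:{C} ∪→ {C,G}; cost 1
[col 1] TU: children T:{A}, U:{T} ∪→ {A,T}; cost 1
[col 1] HNTU: children HN:{C,G}, TU:{A,T} ∪→ {A,C,G,T}; cost 1
[col 1] DHNTUX: children DX:{C,G}, HNTU:{A,C,G,T} ∩→ {C,G}; cost 0
[col 2] DX: children D:{T}, X:{G} ∪→ {G,T}; cost 1
[col 2] HN: children H:{T}, N:{C} ∪→ {C,T}; cost 1
[col 2] TU: children T:{C}, U:{T} ∪→ {C,T}; cost 1
[col 2] HNTU: children HN:{C,T}, TU:{C,T} ∩→ {C,T}; cost 0
[col 2] DHNTUX: children DX:{G,T}, HNTU:{C,T} ∩→ {T}; cost 0
[col 3] DX: children D:{C}, X:{C} ∩→ {C}; cost 0
[col 3] HN: children H:{T}, N:{C} ∪→ {C,T}; cost 1
[col 3] TU: children T:{G}, U:{C} ∪→ {C,G}; cost 1
[col 3] HNTU: children HN:{C,T}, TU:{C,G} ∩→ {C}; cost 0
[col 3] DHNTUX: children DX:{C}, HNTU:{C} ∩→ {C}; cost 0
[col 4] DX: children D:{T}, X:{A} ∪→ {A,T}; cost 1
[col 4] HN: children H:{A}, N:{C} ∪→ {A,C}; cost 1
[col 4] TU: children T:{G}, U:{C} ∪→ {C,G}; cost 1
[col 4] HNTU: children HN:{A,C}, TU:{C,G} ∩→ {C}; cost 0
[col 4] DHNTUX: children DX:{A,T}, HNTU:{C} ∪→ {A,C,T}; cost 1
[col 5] DX: children D:{T}, X:{A} ∪→ {A,T}; cost 1
[col 5] HN: children H:{C}, N:{T} ∪→ {C,T}; cost 1
[col 5] TU: children T:{A}, U:{T} ∪→ {A,T}; cost 1
[col 5] HNTU: children HN:{C,T}, TU:{A,T} ∩→ {T}; cost 0
[col 5] DHNTUX: children DX:{A,T}, HNTU:{T} ∩→ {T}; cost 0
[col 6] DX: children D:{A}, X:{G} ∪→ {A,G}; cost 1
[col 6] HN: children H:{A}, N:{C} ∪→ {A,C}; cost 1
[col 6] TU: children T:{G}, U:{A} ∪→ {A,G}; cost 1
[col 6] HNTU: children HN:{A,C}, TU:{A,G} ∩→ {A}; cost 0
[col 6] DHNTUX: children DX:{A,G}, HNTU:{A} ∩→ {A}; cost 0
[col 7] DX: children D:{C}, X:{T} ∪→ {C,T}; cost 1
[col 7] HN: children H:{A}, N:{T} ∪→ {A,T}; cost 1
[col 7] TU: children T:{G}, U:{C} ∪→ {C,G}; cost 1
[col 7] HNTU: children HN:{A,T}, TU:{C,G} ∪→ {A,C,G,T}; cost 1
[col 7] DHNTUX: children DX:{C,T}, HNTU:{A,C,G,T} ∩→ {C,T}; cost 0
per-site changes: [4, 4, 3, 2, 4, 3, 3, 4]; total = 27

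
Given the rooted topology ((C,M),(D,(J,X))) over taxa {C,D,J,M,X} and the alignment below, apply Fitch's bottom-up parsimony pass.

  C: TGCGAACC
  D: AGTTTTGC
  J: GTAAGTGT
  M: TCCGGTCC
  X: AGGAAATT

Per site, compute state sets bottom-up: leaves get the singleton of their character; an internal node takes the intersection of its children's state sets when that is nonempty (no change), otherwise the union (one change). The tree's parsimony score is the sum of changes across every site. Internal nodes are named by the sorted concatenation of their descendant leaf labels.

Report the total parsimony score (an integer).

17

site 0, node CM: C={T} ∩ M={T} → {T} (+0)
site 0, node JX: J={G} ∪ X={A} → {A,G} (+1)
site 0, node DJX: D={A} ∩ JX={A,G} → {A} (+0)
site 0, node CDJMX: CM={T} ∪ DJX={A} → {A,T} (+1)
site 1, node CM: C={G} ∪ M={C} → {C,G} (+1)
site 1, node JX: J={T} ∪ X={G} → {G,T} (+1)
site 1, node DJX: D={G} ∩ JX={G,T} → {G} (+0)
site 1, node CDJMX: CM={C,G} ∩ DJX={G} → {G} (+0)
site 2, node CM: C={C} ∩ M={C} → {C} (+0)
site 2, node JX: J={A} ∪ X={G} → {A,G} (+1)
site 2, node DJX: D={T} ∪ JX={A,G} → {A,G,T} (+1)
site 2, node CDJMX: CM={C} ∪ DJX={A,G,T} → {A,C,G,T} (+1)
site 3, node CM: C={G} ∩ M={G} → {G} (+0)
site 3, node JX: J={A} ∩ X={A} → {A} (+0)
site 3, node DJX: D={T} ∪ JX={A} → {A,T} (+1)
site 3, node CDJMX: CM={G} ∪ DJX={A,T} → {A,G,T} (+1)
site 4, node CM: C={A} ∪ M={G} → {A,G} (+1)
site 4, node JX: J={G} ∪ X={A} → {A,G} (+1)
site 4, node DJX: D={T} ∪ JX={A,G} → {A,G,T} (+1)
site 4, node CDJMX: CM={A,G} ∩ DJX={A,G,T} → {A,G} (+0)
site 5, node CM: C={A} ∪ M={T} → {A,T} (+1)
site 5, node JX: J={T} ∪ X={A} → {A,T} (+1)
site 5, node DJX: D={T} ∩ JX={A,T} → {T} (+0)
site 5, node CDJMX: CM={A,T} ∩ DJX={T} → {T} (+0)
site 6, node CM: C={C} ∩ M={C} → {C} (+0)
site 6, node JX: J={G} ∪ X={T} → {G,T} (+1)
site 6, node DJX: D={G} ∩ JX={G,T} → {G} (+0)
site 6, node CDJMX: CM={C} ∪ DJX={G} → {C,G} (+1)
site 7, node CM: C={C} ∩ M={C} → {C} (+0)
site 7, node JX: J={T} ∩ X={T} → {T} (+0)
site 7, node DJX: D={C} ∪ JX={T} → {C,T} (+1)
site 7, node CDJMX: CM={C} ∩ DJX={C,T} → {C} (+0)
per-site changes: [2, 2, 3, 2, 3, 2, 2, 1]; total = 17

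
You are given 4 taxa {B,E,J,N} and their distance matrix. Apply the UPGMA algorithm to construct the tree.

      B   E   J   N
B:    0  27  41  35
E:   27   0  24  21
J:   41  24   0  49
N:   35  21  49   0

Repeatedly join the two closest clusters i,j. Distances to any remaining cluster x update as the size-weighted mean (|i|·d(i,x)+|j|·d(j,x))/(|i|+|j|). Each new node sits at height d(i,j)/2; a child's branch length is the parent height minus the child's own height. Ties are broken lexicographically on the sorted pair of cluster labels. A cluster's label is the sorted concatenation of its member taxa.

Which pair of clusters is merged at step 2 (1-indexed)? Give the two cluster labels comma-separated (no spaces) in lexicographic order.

B,EN

iteration 1: select E,N (d=21); attach at lengths (21/2, 21/2); label the merged cluster EN
  updated: d(B,EN)=31, d(EN,J)=73/2
iteration 2: select B,EN (d=31); attach at lengths (31/2, 5); label the merged cluster BEN
  updated: d(BEN,J)=38
iteration 3: select BEN,J (d=38); attach at lengths (7/2, 19); label the merged cluster BEJN
final tree: ((B:31/2,(E:21/2,N:21/2):5):7/2,J:19)
total length: 64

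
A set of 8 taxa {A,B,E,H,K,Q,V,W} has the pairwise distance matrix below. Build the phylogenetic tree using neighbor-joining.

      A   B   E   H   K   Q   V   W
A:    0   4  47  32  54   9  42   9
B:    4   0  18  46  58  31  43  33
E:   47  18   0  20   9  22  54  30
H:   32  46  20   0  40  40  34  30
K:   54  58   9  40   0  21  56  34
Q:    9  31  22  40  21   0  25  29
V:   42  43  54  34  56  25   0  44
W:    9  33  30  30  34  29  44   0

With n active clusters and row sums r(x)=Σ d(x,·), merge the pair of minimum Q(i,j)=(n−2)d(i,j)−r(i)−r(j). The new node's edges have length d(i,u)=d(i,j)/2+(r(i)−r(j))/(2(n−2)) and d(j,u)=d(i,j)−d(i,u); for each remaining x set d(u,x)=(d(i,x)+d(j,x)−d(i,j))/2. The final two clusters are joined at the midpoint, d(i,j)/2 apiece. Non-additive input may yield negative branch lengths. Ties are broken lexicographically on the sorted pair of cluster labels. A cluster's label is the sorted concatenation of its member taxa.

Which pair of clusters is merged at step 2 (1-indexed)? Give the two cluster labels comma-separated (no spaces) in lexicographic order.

A,B

1. join E+K (d=9, Q=-418) ⇒ EK; edges |E|=-3/2, |K|=21/2
  updated: d(A,EK)=46, d(B,EK)=67/2, d(EK,H)=51/2, d(EK,Q)=17, d(EK,V)=101/2, d(EK,W)=55/2
2. join A+B (d=4, Q=-625/2) ⇒ AB; edges |A|=-57/20, |B|=137/20
  updated: d(AB,EK)=151/4, d(AB,H)=37, d(AB,Q)=18, d(AB,V)=81/2, d(AB,W)=19
3. join AB+W (d=19, Q=-903/4) ⇒ ABW; edges |AB|=315/32, |W|=293/32
  updated: d(ABW,EK)=185/8, d(ABW,H)=24, d(ABW,Q)=14, d(ABW,V)=131/4
4. join H+V (d=34, Q=-655/4) ⇒ HV; edges |H|=111/8, |V|=161/8
  updated: d(ABW,HV)=91/8, d(EK,HV)=21, d(HV,Q)=31/2
5. join ABW+HV (d=91/8, Q=-589/8) ⇒ ABHVW; edges |ABW|=187/32, |HV|=177/32
  updated: d(ABHVW,EK)=131/8, d(ABHVW,Q)=145/16
6. join ABHVW+EK (d=131/8, Q=-679/16) ⇒ ABEHKVW; edges |ABHVW|=135/32, |EK|=389/32
  updated: d(ABEHKVW,Q)=155/32
7. join ABEHKVW+Q (d=155/32) ⇒ ABEHKQVW; edges |ABEHKVW|=155/64, |Q|=155/64
final tree: (((((A:-57/20,B:137/20):315/32,W:293/32):187/32,(H:111/8,V:161/8):177/32):135/32,(E:-3/2,K:21/2):389/32):155/64,Q:155/64)
total length: 3155/32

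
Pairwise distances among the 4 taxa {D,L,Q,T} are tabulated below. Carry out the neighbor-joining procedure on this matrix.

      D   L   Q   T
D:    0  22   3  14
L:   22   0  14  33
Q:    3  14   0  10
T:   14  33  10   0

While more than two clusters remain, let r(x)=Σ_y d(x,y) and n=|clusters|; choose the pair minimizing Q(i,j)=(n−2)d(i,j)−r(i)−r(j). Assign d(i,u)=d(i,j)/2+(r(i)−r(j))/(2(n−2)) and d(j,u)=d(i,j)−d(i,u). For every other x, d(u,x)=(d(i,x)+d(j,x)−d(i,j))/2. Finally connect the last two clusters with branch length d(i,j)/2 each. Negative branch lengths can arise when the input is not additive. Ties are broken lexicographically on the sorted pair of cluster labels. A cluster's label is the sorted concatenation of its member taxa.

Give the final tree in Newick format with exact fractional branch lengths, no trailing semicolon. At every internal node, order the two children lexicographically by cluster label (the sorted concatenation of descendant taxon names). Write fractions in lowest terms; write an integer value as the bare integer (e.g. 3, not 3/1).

step 1: merge (D,T) at d=14, Q=-68; branch lengths D→5/2, T→23/2; new cluster DT
  updated: d(DT,L)=41/2, d(DT,Q)=-1/2
step 2: merge (DT,L) at d=41/2, Q=-34; branch lengths DT→3, L→35/2; new cluster DLT
  updated: d(DLT,Q)=-7/2
step 3: merge (DLT,Q) at d=-7/2; branch lengths DLT→-7/4, Q→-7/4; new cluster DLQT
final tree: (((D:5/2,T:23/2):3,L:35/2):-7/4,Q:-7/4)
total length: 31

(((D:5/2,T:23/2):3,L:35/2):-7/4,Q:-7/4)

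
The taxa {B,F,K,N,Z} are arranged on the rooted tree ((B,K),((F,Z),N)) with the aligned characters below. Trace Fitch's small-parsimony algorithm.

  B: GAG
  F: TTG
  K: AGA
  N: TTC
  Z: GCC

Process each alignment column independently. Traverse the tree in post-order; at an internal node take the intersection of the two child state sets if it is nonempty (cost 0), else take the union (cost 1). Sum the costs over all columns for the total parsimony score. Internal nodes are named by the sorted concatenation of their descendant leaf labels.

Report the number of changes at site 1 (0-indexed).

3

[col 0] BK: children B:{G}, K:{A} ∪→ {A,G}; cost 1
[col 0] FZ: children F:{T}, Z:{G} ∪→ {G,T}; cost 1
[col 0] FNZ: children FZ:{G,T}, N:{T} ∩→ {T}; cost 0
[col 0] BFKNZ: children BK:{A,G}, FNZ:{T} ∪→ {A,G,T}; cost 1
[col 1] BK: children B:{A}, K:{G} ∪→ {A,G}; cost 1
[col 1] FZ: children F:{T}, Z:{C} ∪→ {C,T}; cost 1
[col 1] FNZ: children FZ:{C,T}, N:{T} ∩→ {T}; cost 0
[col 1] BFKNZ: children BK:{A,G}, FNZ:{T} ∪→ {A,G,T}; cost 1
[col 2] BK: children B:{G}, K:{A} ∪→ {A,G}; cost 1
[col 2] FZ: children F:{G}, Z:{C} ∪→ {C,G}; cost 1
[col 2] FNZ: children FZ:{C,G}, N:{C} ∩→ {C}; cost 0
[col 2] BFKNZ: children BK:{A,G}, FNZ:{C} ∪→ {A,C,G}; cost 1
per-site changes: [3, 3, 3]; total = 9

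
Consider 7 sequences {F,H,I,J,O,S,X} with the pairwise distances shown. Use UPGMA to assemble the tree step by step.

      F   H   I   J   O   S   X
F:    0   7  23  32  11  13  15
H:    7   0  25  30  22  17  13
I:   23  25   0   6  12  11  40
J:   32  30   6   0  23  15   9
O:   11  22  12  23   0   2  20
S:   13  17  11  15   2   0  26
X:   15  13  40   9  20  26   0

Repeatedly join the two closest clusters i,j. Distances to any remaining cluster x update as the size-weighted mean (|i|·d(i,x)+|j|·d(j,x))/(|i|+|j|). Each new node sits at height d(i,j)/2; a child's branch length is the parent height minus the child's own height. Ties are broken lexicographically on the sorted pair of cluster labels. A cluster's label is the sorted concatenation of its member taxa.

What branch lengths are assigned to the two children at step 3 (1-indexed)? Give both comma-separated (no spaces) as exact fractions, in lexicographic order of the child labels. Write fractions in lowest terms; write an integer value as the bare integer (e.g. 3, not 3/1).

1. join O+S (d=2) ⇒ OS; edges |O|=1, |S|=1
  updated: d(F,OS)=12, d(H,OS)=39/2, d(I,OS)=23/2, d(J,OS)=19, d(OS,X)=23
2. join I+J (d=6) ⇒ IJ; edges |I|=3, |J|=3
  updated: d(F,IJ)=55/2, d(H,IJ)=55/2, d(IJ,OS)=61/4, d(IJ,X)=49/2
3. join F+H (d=7) ⇒ FH; edges |F|=7/2, |H|=7/2
  updated: d(FH,IJ)=55/2, d(FH,OS)=63/4, d(FH,X)=14
4. join FH+X (d=14) ⇒ FHX; edges |FH|=7/2, |X|=7
  updated: d(FHX,IJ)=53/2, d(FHX,OS)=109/6
5. join IJ+OS (d=61/4) ⇒ IJOS; edges |IJ|=37/8, |OS|=53/8
  updated: d(FHX,IJOS)=67/3
6. join FHX+IJOS (d=67/3) ⇒ FHIJOSX; edges |FHX|=25/6, |IJOS|=85/24
final tree: (((F:7/2,H:7/2):7/2,X:7):25/6,((I:3,J:3):37/8,(O:1,S:1):53/8):85/24)
total length: 1067/24

7/2,7/2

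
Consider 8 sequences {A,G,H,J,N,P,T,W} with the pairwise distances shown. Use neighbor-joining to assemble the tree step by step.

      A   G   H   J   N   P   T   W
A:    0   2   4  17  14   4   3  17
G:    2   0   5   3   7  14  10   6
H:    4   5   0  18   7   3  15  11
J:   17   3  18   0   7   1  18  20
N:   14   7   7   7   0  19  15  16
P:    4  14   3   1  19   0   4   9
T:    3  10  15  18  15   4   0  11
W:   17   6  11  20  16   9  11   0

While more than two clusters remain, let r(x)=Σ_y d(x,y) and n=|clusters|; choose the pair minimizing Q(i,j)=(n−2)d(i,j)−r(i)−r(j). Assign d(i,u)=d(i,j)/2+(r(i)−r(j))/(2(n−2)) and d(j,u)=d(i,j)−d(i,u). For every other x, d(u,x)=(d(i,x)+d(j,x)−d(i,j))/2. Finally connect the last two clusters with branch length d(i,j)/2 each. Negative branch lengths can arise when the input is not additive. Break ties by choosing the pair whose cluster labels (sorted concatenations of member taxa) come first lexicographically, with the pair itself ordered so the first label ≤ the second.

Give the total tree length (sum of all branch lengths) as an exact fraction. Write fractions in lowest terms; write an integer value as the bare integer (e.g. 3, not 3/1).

step 1: merge (J,P) at d=1, Q=-132; branch lengths J→3, P→-2; new cluster JP
  updated: d(A,JP)=10, d(G,JP)=8, d(H,JP)=10, d(JP,N)=25/2, d(JP,T)=21/2, d(JP,W)=14
step 2: merge (A,T) at d=3, Q=-199/2; branch lengths A→1/20, T→59/20; new cluster AT
  updated: d(AT,G)=9/2, d(AT,H)=8, d(AT,JP)=35/4, d(AT,N)=13, d(AT,W)=25/2
step 3: merge (H,N) at d=7, Q=-137/2; branch lengths H→27/16, N→85/16; new cluster HN
  updated: d(AT,HN)=7, d(G,HN)=5/2, d(HN,JP)=31/4, d(HN,W)=10
step 4: merge (G,W) at d=6, Q=-91/2; branch lengths G→-7/12, W→79/12; new cluster GW
  updated: d(AT,GW)=11/2, d(GW,HN)=13/4, d(GW,JP)=8
step 5: merge (AT,JP) at d=35/4, Q=-113/4; branch lengths AT→57/16, JP→83/16; new cluster AJPT
  updated: d(AJPT,GW)=19/8, d(AJPT,HN)=3
step 6: merge (AJPT,GW) at d=19/8, Q=-69/8; branch lengths AJPT→17/16, GW→21/16; new cluster AGJPTW
  updated: d(AGJPTW,HN)=31/16
step 7: merge (AGJPTW,HN) at d=31/16; branch lengths AGJPTW→31/32, HN→31/32; new cluster AGHJNPTW
final tree: ((((A:1/20,T:59/20):57/16,(J:3,P:-2):83/16):17/16,(G:-7/12,W:79/12):21/16):31/32,(H:27/16,N:85/16):31/32)
total length: 481/16

481/16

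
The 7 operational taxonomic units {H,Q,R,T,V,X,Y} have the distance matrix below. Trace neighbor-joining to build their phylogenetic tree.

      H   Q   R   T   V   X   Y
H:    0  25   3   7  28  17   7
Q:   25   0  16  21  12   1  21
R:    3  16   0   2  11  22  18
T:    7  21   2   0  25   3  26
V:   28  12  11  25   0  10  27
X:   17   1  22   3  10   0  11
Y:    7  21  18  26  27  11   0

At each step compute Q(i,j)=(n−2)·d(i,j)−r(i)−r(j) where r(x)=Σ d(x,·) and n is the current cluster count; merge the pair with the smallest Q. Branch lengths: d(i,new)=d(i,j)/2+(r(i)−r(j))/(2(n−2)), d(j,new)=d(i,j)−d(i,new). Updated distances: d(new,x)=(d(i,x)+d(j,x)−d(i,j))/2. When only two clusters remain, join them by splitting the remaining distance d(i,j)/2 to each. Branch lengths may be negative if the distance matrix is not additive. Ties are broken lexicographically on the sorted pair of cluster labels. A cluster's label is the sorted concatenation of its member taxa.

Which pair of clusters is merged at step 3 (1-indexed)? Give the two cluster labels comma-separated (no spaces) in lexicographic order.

HY,RT

step 1: merge (H,Y) at d=7, Q=-162; branch lengths H→6/5, Y→29/5; new cluster HY
  updated: d(HY,Q)=39/2, d(HY,R)=7, d(HY,T)=13, d(HY,V)=24, d(HY,X)=21/2
step 2: merge (R,T) at d=2, Q=-114; branch lengths R→1/4, T→7/4; new cluster RT
  updated: d(HY,RT)=9, d(Q,RT)=35/2, d(RT,V)=17, d(RT,X)=23/2
step 3: merge (HY,RT) at d=9, Q=-91; branch lengths HY→35/6, RT→19/6; new cluster HRTY
  updated: d(HRTY,Q)=14, d(HRTY,V)=16, d(HRTY,X)=13/2
step 4: merge (HRTY,V) at d=16, Q=-85/2; branch lengths HRTY→61/8, V→67/8; new cluster HRTVY
  updated: d(HRTVY,Q)=5, d(HRTVY,X)=1/4
step 5: merge (HRTVY,Q) at d=5, Q=-25/4; branch lengths HRTVY→17/8, Q→23/8; new cluster HQRTVY
  updated: d(HQRTVY,X)=-15/8
step 6: merge (HQRTVY,X) at d=-15/8; branch lengths HQRTVY→-15/16, X→-15/16; new cluster HQRTVXY
final tree: (((((H:6/5,Y:29/5):35/6,(R:1/4,T:7/4):19/6):61/8,V:67/8):17/8,Q:23/8):-15/16,X:-15/16)
total length: 297/8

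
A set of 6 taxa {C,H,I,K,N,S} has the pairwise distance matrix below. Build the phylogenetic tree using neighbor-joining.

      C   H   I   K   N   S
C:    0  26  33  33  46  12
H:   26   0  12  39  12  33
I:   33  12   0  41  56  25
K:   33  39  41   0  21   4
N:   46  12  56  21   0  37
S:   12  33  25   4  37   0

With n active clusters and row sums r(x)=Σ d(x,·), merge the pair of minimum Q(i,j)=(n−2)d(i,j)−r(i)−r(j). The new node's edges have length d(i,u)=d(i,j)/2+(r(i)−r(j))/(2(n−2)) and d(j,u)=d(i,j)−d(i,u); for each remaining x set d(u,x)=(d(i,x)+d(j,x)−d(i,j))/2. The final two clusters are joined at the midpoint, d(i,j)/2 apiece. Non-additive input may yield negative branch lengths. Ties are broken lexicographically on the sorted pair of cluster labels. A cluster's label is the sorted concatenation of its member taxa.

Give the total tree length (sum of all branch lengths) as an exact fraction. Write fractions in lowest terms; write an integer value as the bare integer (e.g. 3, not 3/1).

iteration 1: select H,N (d=12, Q=-246); attach at lengths (-1/4, 49/4); label the merged cluster HN
  updated: d(C,HN)=30, d(HN,I)=28, d(HN,K)=24, d(HN,S)=29
iteration 2: select K,S (d=4, Q=-160); attach at lengths (22/3, -10/3); label the merged cluster KS
  updated: d(C,KS)=41/2, d(HN,KS)=49/2, d(I,KS)=31
iteration 3: select C,KS (d=41/2, Q=-237/2); attach at lengths (97/8, 67/8); label the merged cluster CKS
  updated: d(CKS,HN)=17, d(CKS,I)=87/4
iteration 4: select CKS,HN (d=17, Q=-267/4); attach at lengths (43/8, 93/8); label the merged cluster CHKNS
  updated: d(CHKNS,I)=131/8
iteration 5: select CHKNS,I (d=131/8); attach at lengths (131/16, 131/16); label the merged cluster CHIKNS
final tree: (((C:97/8,(K:22/3,S:-10/3):67/8):43/8,(H:-1/4,N:49/4):93/8):131/16,I:131/16)
total length: 559/8

559/8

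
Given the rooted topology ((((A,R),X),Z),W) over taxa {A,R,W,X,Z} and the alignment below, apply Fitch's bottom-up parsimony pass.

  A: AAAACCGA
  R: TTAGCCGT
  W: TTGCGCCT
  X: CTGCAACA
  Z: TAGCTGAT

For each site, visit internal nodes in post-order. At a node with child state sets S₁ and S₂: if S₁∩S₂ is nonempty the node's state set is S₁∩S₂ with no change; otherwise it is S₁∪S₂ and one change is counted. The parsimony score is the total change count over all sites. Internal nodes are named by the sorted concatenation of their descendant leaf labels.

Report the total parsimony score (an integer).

[col 0] AR: children A:{A}, R:{T} ∪→ {A,T}; cost 1
[col 0] ARX: children AR:{A,T}, X:{C} ∪→ {A,C,T}; cost 1
[col 0] ARXZ: children ARX:{A,C,T}, Z:{T} ∩→ {T}; cost 0
[col 0] ARWXZ: children ARXZ:{T}, W:{T} ∩→ {T}; cost 0
[col 1] AR: children A:{A}, R:{T} ∪→ {A,T}; cost 1
[col 1] ARX: children AR:{A,T}, X:{T} ∩→ {T}; cost 0
[col 1] ARXZ: children ARX:{T}, Z:{A} ∪→ {A,T}; cost 1
[col 1] ARWXZ: children ARXZ:{A,T}, W:{T} ∩→ {T}; cost 0
[col 2] AR: children A:{A}, R:{A} ∩→ {A}; cost 0
[col 2] ARX: children AR:{A}, X:{G} ∪→ {A,G}; cost 1
[col 2] ARXZ: children ARX:{A,G}, Z:{G} ∩→ {G}; cost 0
[col 2] ARWXZ: children ARXZ:{G}, W:{G} ∩→ {G}; cost 0
[col 3] AR: children A:{A}, R:{G} ∪→ {A,G}; cost 1
[col 3] ARX: children AR:{A,G}, X:{C} ∪→ {A,C,G}; cost 1
[col 3] ARXZ: children ARX:{A,C,G}, Z:{C} ∩→ {C}; cost 0
[col 3] ARWXZ: children ARXZ:{C}, W:{C} ∩→ {C}; cost 0
[col 4] AR: children A:{C}, R:{C} ∩→ {C}; cost 0
[col 4] ARX: children AR:{C}, X:{A} ∪→ {A,C}; cost 1
[col 4] ARXZ: children ARX:{A,C}, Z:{T} ∪→ {A,C,T}; cost 1
[col 4] ARWXZ: children ARXZ:{A,C,T}, W:{G} ∪→ {A,C,G,T}; cost 1
[col 5] AR: children A:{C}, R:{C} ∩→ {C}; cost 0
[col 5] ARX: children AR:{C}, X:{A} ∪→ {A,C}; cost 1
[col 5] ARXZ: children ARX:{A,C}, Z:{G} ∪→ {A,C,G}; cost 1
[col 5] ARWXZ: children ARXZ:{A,C,G}, W:{C} ∩→ {C}; cost 0
[col 6] AR: children A:{G}, R:{G} ∩→ {G}; cost 0
[col 6] ARX: children AR:{G}, X:{C} ∪→ {C,G}; cost 1
[col 6] ARXZ: children ARX:{C,G}, Z:{A} ∪→ {A,C,G}; cost 1
[col 6] ARWXZ: children ARXZ:{A,C,G}, W:{C} ∩→ {C}; cost 0
[col 7] AR: children A:{A}, R:{T} ∪→ {A,T}; cost 1
[col 7] ARX: children AR:{A,T}, X:{A} ∩→ {A}; cost 0
[col 7] ARXZ: children ARX:{A}, Z:{T} ∪→ {A,T}; cost 1
[col 7] ARWXZ: children ARXZ:{A,T}, W:{T} ∩→ {T}; cost 0
per-site changes: [2, 2, 1, 2, 3, 2, 2, 2]; total = 16

16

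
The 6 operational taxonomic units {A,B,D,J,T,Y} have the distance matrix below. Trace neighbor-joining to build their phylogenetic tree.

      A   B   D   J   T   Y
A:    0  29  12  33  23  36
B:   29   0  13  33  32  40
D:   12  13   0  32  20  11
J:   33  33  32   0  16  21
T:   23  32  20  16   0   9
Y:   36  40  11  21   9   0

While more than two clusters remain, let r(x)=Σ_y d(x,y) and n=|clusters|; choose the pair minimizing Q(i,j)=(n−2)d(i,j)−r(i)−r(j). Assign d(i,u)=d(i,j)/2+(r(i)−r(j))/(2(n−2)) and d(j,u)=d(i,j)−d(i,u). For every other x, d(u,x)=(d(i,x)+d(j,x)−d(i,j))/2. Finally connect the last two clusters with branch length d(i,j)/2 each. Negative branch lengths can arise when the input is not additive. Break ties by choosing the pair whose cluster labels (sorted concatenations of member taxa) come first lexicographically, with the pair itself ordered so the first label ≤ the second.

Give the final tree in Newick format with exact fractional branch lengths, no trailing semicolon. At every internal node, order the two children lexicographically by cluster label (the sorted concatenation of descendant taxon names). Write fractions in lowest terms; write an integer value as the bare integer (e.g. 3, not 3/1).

1. join B+D (d=13, Q=-183) ⇒ BD; edges |B|=111/8, |D|=-7/8
  updated: d(A,BD)=14, d(BD,J)=26, d(BD,T)=39/2, d(BD,Y)=19
2. join A+BD (d=14, Q=-285/2) ⇒ ABD; edges |A|=139/12, |BD|=29/12
  updated: d(ABD,J)=45/2, d(ABD,T)=57/4, d(ABD,Y)=41/2
3. join ABD+J (d=45/2, Q=-287/4) ⇒ ABDJ; edges |ABD|=171/16, |J|=189/16
  updated: d(ABDJ,T)=31/8, d(ABDJ,Y)=19/2
4. join ABDJ+T (d=31/8, Q=-179/8) ⇒ ABDJT; edges |ABDJ|=35/16, |T|=27/16
  updated: d(ABDJT,Y)=117/16
5. join ABDJT+Y (d=117/16) ⇒ ABDJTY; edges |ABDJT|=117/32, |Y|=117/32
final tree: ((((A:139/12,(B:111/8,D:-7/8):29/12):171/16,J:189/16):35/16,T:27/16):117/32,Y:117/32)
total length: 971/16

((((A:139/12,(B:111/8,D:-7/8):29/12):171/16,J:189/16):35/16,T:27/16):117/32,Y:117/32)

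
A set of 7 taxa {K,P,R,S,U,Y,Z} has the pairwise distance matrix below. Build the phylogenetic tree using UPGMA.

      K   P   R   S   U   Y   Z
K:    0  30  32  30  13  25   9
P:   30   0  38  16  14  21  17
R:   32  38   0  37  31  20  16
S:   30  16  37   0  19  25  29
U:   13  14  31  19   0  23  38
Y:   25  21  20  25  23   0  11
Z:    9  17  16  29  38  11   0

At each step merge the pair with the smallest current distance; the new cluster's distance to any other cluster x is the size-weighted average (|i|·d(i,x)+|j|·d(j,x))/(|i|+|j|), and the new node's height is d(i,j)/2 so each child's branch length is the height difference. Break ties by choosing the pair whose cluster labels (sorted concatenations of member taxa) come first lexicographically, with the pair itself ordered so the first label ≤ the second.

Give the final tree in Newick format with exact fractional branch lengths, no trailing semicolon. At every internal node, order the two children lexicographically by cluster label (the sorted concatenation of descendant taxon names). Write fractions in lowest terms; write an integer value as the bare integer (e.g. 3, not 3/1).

step 1: merge (K,Z) at d=9; branch lengths K→9/2, Z→9/2; new cluster KZ
  updated: d(KZ,P)=47/2, d(KZ,R)=24, d(KZ,S)=59/2, d(KZ,U)=51/2, d(KZ,Y)=18
step 2: merge (P,U) at d=14; branch lengths P→7, U→7; new cluster PU
  updated: d(KZ,PU)=49/2, d(PU,R)=69/2, d(PU,S)=35/2, d(PU,Y)=22
step 3: merge (PU,S) at d=35/2; branch lengths PU→7/4, S→35/4; new cluster PSU
  updated: d(KZ,PSU)=157/6, d(PSU,R)=106/3, d(PSU,Y)=23
step 4: merge (KZ,Y) at d=18; branch lengths KZ→9/2, Y→9; new cluster KYZ
  updated: d(KYZ,PSU)=226/9, d(KYZ,R)=68/3
step 5: merge (KYZ,R) at d=68/3; branch lengths KYZ→7/3, R→34/3; new cluster KRYZ
  updated: d(KRYZ,PSU)=83/3
step 6: merge (KRYZ,PSU) at d=83/3; branch lengths KRYZ→5/2, PSU→61/12; new cluster KPRSUYZ
final tree: ((((K:9/2,Z:9/2):9/2,Y:9):7/3,R:34/3):5/2,((P:7,U:7):7/4,S:35/4):61/12)
total length: 273/4

((((K:9/2,Z:9/2):9/2,Y:9):7/3,R:34/3):5/2,((P:7,U:7):7/4,S:35/4):61/12)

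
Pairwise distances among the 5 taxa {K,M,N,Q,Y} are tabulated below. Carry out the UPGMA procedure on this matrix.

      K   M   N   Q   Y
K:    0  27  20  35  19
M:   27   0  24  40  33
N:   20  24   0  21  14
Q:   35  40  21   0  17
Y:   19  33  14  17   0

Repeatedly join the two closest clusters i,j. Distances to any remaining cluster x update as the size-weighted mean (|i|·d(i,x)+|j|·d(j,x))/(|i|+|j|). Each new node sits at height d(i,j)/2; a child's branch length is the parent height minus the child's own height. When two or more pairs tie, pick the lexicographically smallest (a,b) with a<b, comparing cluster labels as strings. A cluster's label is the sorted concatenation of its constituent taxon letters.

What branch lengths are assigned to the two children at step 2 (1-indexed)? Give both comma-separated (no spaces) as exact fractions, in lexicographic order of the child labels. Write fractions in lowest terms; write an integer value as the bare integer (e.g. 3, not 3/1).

1. join N+Y (d=14) ⇒ NY; edges |N|=7, |Y|=7
  updated: d(K,NY)=39/2, d(M,NY)=57/2, d(NY,Q)=19
2. join NY+Q (d=19) ⇒ NQY; edges |NY|=5/2, |Q|=19/2
  updated: d(K,NQY)=74/3, d(M,NQY)=97/3
3. join K+NQY (d=74/3) ⇒ KNQY; edges |K|=37/3, |NQY|=17/6
  updated: d(KNQY,M)=31
4. join KNQY+M (d=31) ⇒ KMNQY; edges |KNQY|=19/6, |M|=31/2
final tree: ((K:37/3,((N:7,Y:7):5/2,Q:19/2):17/6):19/6,M:31/2)
total length: 359/6

5/2,19/2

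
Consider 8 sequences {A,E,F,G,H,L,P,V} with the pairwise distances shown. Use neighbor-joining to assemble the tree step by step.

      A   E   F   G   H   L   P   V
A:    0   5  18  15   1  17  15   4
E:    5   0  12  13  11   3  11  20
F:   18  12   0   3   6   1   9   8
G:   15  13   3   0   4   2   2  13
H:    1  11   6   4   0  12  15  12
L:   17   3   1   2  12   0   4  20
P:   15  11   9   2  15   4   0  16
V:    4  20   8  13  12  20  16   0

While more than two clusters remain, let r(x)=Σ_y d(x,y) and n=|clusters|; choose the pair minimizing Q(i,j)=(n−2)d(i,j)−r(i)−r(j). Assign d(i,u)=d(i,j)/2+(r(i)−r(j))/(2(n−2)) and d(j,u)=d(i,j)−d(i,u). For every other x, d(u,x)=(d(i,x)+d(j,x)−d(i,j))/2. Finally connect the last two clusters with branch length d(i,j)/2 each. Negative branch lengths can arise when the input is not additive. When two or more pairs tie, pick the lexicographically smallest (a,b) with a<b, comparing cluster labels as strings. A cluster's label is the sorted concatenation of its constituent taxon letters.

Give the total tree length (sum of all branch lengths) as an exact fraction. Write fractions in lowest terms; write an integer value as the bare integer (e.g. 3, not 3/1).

207/8

step 1: merge (A,V) at d=4, Q=-144; branch lengths A→1/2, V→7/2; new cluster AV
  updated: d(AV,E)=21/2, d(AV,F)=11, d(AV,G)=12, d(AV,H)=9/2, d(AV,L)=33/2, d(AV,P)=27/2
step 2: merge (AV,H) at d=9/2, Q=-98; branch lengths AV→19/5, H→7/10; new cluster AHV
  updated: d(AHV,E)=17/2, d(AHV,F)=25/4, d(AHV,G)=23/4, d(AHV,L)=12, d(AHV,P)=12
step 3: merge (AHV,E) at d=17/2, Q=-58; branch lengths AHV→31/8, E→37/8; new cluster AEHV
  updated: d(AEHV,F)=39/8, d(AEHV,G)=41/8, d(AEHV,L)=13/4, d(AEHV,P)=29/4
step 4: merge (G,P) at d=2, Q=-227/8; branch lengths G→-11/16, P→43/16; new cluster GP
  updated: d(AEHV,GP)=83/16, d(F,GP)=5, d(GP,L)=2
step 5: merge (AEHV,GP) at d=83/16, Q=-121/8; branch lengths AEHV→23/8, GP→37/16; new cluster AEGHPV
  updated: d(AEGHPV,F)=75/32, d(AEGHPV,L)=1/32
step 6: merge (AEGHPV,F) at d=75/32, Q=-27/8; branch lengths AEGHPV→11/16, F→53/32; new cluster AEFGHPV
  updated: d(AEFGHPV,L)=-21/32
step 7: merge (AEFGHPV,L) at d=-21/32; branch lengths AEFGHPV→-21/64, L→-21/64; new cluster AEFGHLPV
final tree: ((((((A:1/2,V:7/2):19/5,H:7/10):31/8,E:37/8):23/8,(G:-11/16,P:43/16):37/16):11/16,F:53/32):-21/64,L:-21/64)
total length: 207/8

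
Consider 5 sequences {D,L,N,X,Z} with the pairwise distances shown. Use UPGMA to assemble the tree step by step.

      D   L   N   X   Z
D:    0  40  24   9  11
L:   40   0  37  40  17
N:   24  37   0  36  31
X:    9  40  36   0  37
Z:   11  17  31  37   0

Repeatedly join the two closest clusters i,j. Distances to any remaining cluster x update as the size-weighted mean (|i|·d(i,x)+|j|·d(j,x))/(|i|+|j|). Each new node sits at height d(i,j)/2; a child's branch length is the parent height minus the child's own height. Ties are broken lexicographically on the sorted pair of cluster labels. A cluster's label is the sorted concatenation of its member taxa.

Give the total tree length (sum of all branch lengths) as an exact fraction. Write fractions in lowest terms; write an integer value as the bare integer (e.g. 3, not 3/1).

182/3

iteration 1: select D,X (d=9); attach at lengths (9/2, 9/2); label the merged cluster DX
  updated: d(DX,L)=40, d(DX,N)=30, d(DX,Z)=24
iteration 2: select L,Z (d=17); attach at lengths (17/2, 17/2); label the merged cluster LZ
  updated: d(DX,LZ)=32, d(LZ,N)=34
iteration 3: select DX,N (d=30); attach at lengths (21/2, 15); label the merged cluster DNX
  updated: d(DNX,LZ)=98/3
iteration 4: select DNX,LZ (d=98/3); attach at lengths (4/3, 47/6); label the merged cluster DLNXZ
final tree: (((D:9/2,X:9/2):21/2,N:15):4/3,(L:17/2,Z:17/2):47/6)
total length: 182/3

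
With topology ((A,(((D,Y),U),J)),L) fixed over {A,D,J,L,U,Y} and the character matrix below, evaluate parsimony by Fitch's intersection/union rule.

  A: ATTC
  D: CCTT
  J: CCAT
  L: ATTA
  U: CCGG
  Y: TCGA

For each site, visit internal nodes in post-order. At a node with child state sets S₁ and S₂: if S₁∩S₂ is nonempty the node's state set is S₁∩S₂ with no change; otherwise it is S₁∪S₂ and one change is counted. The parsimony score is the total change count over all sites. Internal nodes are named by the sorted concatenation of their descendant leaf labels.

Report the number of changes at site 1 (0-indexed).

1

DY@0: {C} ∪ {T} = {C,T} (union, +1)
DUY@0: {C,T} ∩ {C} = {C} (intersection, +0)
DJUY@0: {C} ∩ {C} = {C} (intersection, +0)
ADJUY@0: {A} ∪ {C} = {A,C} (union, +1)
ADJLUY@0: {A,C} ∩ {A} = {A} (intersection, +0)
DY@1: {C} ∩ {C} = {C} (intersection, +0)
DUY@1: {C} ∩ {C} = {C} (intersection, +0)
DJUY@1: {C} ∩ {C} = {C} (intersection, +0)
ADJUY@1: {T} ∪ {C} = {C,T} (union, +1)
ADJLUY@1: {C,T} ∩ {T} = {T} (intersection, +0)
DY@2: {T} ∪ {G} = {G,T} (union, +1)
DUY@2: {G,T} ∩ {G} = {G} (intersection, +0)
DJUY@2: {G} ∪ {A} = {A,G} (union, +1)
ADJUY@2: {T} ∪ {A,G} = {A,G,T} (union, +1)
ADJLUY@2: {A,G,T} ∩ {T} = {T} (intersection, +0)
DY@3: {T} ∪ {A} = {A,T} (union, +1)
DUY@3: {A,T} ∪ {G} = {A,G,T} (union, +1)
DJUY@3: {A,G,T} ∩ {T} = {T} (intersection, +0)
ADJUY@3: {C} ∪ {T} = {C,T} (union, +1)
ADJLUY@3: {C,T} ∪ {A} = {A,C,T} (union, +1)
per-site changes: [2, 1, 3, 4]; total = 10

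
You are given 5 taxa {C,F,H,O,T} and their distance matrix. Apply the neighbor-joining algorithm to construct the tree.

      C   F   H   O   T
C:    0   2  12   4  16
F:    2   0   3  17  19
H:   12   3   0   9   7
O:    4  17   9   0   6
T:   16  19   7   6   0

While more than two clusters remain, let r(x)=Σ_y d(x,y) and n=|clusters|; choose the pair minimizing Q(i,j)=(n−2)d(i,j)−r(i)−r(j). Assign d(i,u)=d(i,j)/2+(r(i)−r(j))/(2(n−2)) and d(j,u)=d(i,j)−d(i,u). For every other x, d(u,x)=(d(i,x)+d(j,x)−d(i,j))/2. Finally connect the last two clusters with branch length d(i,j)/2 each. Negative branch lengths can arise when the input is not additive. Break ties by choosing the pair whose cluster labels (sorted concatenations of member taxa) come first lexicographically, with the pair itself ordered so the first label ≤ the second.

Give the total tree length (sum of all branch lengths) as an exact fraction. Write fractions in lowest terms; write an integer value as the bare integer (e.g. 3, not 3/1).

step 1: merge (C,F) at d=2, Q=-69; branch lengths C→-1/6, F→13/6; new cluster CF
  updated: d(CF,H)=13/2, d(CF,O)=19/2, d(CF,T)=33/2
step 2: merge (CF,H) at d=13/2, Q=-42; branch lengths CF→23/4, H→3/4; new cluster CFH
  updated: d(CFH,O)=6, d(CFH,T)=17/2
step 3: merge (CFH,O) at d=6, Q=-41/2; branch lengths CFH→17/4, O→7/4; new cluster CFHO
  updated: d(CFHO,T)=17/4
step 4: merge (CFHO,T) at d=17/4; branch lengths CFHO→17/8, T→17/8; new cluster CFHOT
final tree: ((((C:-1/6,F:13/6):23/4,H:3/4):17/4,O:7/4):17/8,T:17/8)
total length: 75/4

75/4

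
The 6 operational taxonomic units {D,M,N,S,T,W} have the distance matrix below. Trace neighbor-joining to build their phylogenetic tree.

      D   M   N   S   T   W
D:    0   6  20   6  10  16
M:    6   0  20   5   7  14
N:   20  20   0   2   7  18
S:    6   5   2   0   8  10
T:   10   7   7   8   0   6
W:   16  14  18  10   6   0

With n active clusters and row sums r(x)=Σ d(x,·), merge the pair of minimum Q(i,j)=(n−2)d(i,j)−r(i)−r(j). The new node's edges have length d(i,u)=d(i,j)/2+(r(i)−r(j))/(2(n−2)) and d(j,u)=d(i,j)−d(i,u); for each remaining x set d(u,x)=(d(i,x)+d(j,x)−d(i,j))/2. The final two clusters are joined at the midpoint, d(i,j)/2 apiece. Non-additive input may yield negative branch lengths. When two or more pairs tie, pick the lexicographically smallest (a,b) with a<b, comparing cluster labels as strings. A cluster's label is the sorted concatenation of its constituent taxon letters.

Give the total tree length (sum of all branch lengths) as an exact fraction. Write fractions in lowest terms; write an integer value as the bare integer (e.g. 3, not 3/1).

197/8

iteration 1: select N,S (d=2, Q=-90); attach at lengths (11/2, -7/2); label the merged cluster NS
  updated: d(D,NS)=12, d(M,NS)=23/2, d(NS,T)=13/2, d(NS,W)=13
iteration 2: select D,M (d=6, Q=-129/2); attach at lengths (47/12, 25/12); label the merged cluster DM
  updated: d(DM,NS)=35/4, d(DM,T)=11/2, d(DM,W)=12
iteration 3: select DM,NS (d=35/4, Q=-37); attach at lengths (31/8, 39/8); label the merged cluster DMNS
  updated: d(DMNS,T)=13/8, d(DMNS,W)=65/8
iteration 4: select DMNS,T (d=13/8, Q=-63/4); attach at lengths (15/8, -1/4); label the merged cluster DMNST
  updated: d(DMNST,W)=25/4
iteration 5: select DMNST,W (d=25/4); attach at lengths (25/8, 25/8); label the merged cluster DMNSTW
final tree: ((((D:47/12,M:25/12):31/8,(N:11/2,S:-7/2):39/8):15/8,T:-1/4):25/8,W:25/8)
total length: 197/8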